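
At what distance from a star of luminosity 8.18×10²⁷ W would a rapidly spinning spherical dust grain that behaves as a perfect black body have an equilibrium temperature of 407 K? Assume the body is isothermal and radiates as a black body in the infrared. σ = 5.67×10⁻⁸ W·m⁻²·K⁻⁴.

For an isothermal black-emitting sphere, (1−a)S·πr² = σ·4πr²·T⁴ ⇒ S = 4σT⁴/(1−a).
S = 4·5.67×10⁻⁸·(407)⁴/1.00 = 6223 W/m².
Flux falls as S = L/(4πd²), so d = √(L/(4πS)) = √(8.18×10²⁷/(4π·6223)).

d ≈ 3.23×10¹¹ m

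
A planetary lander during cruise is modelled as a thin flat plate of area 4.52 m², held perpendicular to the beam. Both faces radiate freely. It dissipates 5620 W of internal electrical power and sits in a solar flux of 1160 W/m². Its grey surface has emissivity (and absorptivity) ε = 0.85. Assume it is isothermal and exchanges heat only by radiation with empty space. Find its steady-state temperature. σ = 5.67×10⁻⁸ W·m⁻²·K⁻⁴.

T ≈ 390 K

At steady state, absorbed solar power + internal power = radiated power.
Absorbed: α·S·A_cross = 0.85·1160·4.520 = 4457 W (cross-section A).
Total input = 4457 + 5620 = 10080 W.
Radiated: εσ·A_surf·T⁴ with A_surf = 2A = 9.040 m².
T⁴ = 10080/(0.85·5.67×10⁻⁸·9.040) = 2.313×10¹⁰ K⁴.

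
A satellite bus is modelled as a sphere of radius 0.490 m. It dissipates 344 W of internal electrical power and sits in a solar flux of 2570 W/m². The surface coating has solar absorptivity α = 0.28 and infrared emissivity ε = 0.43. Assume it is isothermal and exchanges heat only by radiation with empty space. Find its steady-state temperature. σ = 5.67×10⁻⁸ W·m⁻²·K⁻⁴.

T ≈ 331 K

At steady state, absorbed solar power + internal power = radiated power.
Absorbed: α·S·A_cross = 0.28·2570·0.7543 = 542.8 W (cross-section πr²).
Total input = 542.8 + 344 = 886.8 W.
Radiated: εσ·A_surf·T⁴ with A_surf = 4πr² = 3.017 m².
T⁴ = 886.8/(0.43·5.67×10⁻⁸·3.017) = 1.206×10¹⁰ K⁴.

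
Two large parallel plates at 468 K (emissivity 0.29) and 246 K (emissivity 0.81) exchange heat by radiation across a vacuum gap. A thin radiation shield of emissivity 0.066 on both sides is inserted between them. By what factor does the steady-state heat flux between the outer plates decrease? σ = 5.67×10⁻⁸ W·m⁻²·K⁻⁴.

factor ≈ 8.96

Without shield: q₀ = σΔ(T⁴)/(1/ε₁+1/ε₂−1) with denominator 3.683.
With shield the two gaps are in series; the resistances add: (1/ε₁+1/ε_s−1)+(1/ε_s+1/ε₂−1) = 17.60+15.39 = 32.99.
Heat-flux ratio q₀/q = 32.99/3.683.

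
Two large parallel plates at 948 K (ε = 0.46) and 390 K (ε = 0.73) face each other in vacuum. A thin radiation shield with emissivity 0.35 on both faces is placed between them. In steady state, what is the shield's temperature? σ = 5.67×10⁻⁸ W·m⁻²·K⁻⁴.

In steady state the net flux on the hot side equals that on the cold side.
σ(T₁⁴−T_s⁴)/D₁ = σ(T_s⁴−T₂⁴)/D₂, with D₁ = 1/ε₁+1/ε_s−1 = 4.031, D₂ = 1/ε_s+1/ε₂−1 = 3.227.
Solve for T_s⁴: T_s⁴ = (D₂·T₁⁴ + D₁·T₂⁴)/(D₁+D₂) = 3.719×10¹¹ K⁴.

T_s ≈ 781 K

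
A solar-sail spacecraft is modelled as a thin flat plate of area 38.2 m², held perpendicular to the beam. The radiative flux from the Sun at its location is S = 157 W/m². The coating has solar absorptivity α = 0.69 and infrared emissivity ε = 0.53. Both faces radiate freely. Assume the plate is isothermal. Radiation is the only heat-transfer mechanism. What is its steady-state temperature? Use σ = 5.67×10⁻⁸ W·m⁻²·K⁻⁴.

T ≈ 206 K

At equilibrium, absorbed power = emitted power.
Absorbing cross-section = A = 38.20 m²; emitting surface = 2A = 76.40 m² (ratio 2).
αS·A_cross = εσ·A_surf·T⁴  ⇒  T⁴ = αS/(ε·2σ).
T⁴ = 0.690·157/(0.53·2·5.67×10⁻⁸) = 1.802×10⁹ K⁴.
T = (1.802×10⁹)^(1/4).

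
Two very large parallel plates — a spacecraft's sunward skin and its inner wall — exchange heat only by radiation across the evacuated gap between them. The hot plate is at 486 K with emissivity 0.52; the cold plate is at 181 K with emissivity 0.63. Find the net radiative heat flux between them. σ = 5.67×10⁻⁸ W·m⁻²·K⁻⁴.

For two infinite grey parallel plates, q = σ(T₁⁴ − T₂⁴)/(1/ε₁ + 1/ε₂ − 1).
T₁⁴ − T₂⁴ = 5.579×10¹⁰ − 1.073×10⁹ = 5.472×10¹⁰ K⁴.
1/ε₁ + 1/ε₂ − 1 = 1.923 + 1.587 − 1 = 2.510.
q = 5.67×10⁻⁸ × 5.472×10¹⁰ / 2.510.

q ≈ 1240 W/m²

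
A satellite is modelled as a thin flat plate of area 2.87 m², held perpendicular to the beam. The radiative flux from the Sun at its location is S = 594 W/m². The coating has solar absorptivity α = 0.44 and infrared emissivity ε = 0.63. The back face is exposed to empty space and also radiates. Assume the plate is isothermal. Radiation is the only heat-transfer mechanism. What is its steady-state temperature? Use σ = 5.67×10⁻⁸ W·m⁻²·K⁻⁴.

At equilibrium, absorbed power = emitted power.
Absorbing cross-section = A = 2.870 m²; emitting surface = 2A = 5.740 m² (ratio 2).
αS·A_cross = εσ·A_surf·T⁴  ⇒  T⁴ = αS/(ε·2σ).
T⁴ = 0.440·594/(0.63·2·5.67×10⁻⁸) = 3.658×10⁹ K⁴.
T = (3.658×10⁹)^(1/4).

T ≈ 246 K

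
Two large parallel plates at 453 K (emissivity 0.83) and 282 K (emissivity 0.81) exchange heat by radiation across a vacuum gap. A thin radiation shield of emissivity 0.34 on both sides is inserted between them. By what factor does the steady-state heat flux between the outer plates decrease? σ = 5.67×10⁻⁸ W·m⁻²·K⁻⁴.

Without shield: q₀ = σΔ(T⁴)/(1/ε₁+1/ε₂−1) with denominator 1.439.
With shield the two gaps are in series; the resistances add: (1/ε₁+1/ε_s−1)+(1/ε_s+1/ε₂−1) = 3.146+3.176 = 6.322.
Heat-flux ratio q₀/q = 6.322/1.439.

factor ≈ 4.39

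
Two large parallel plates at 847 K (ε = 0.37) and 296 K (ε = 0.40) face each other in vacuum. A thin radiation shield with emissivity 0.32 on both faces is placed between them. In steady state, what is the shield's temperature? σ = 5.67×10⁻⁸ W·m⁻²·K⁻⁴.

T_s ≈ 711 K

In steady state the net flux on the hot side equals that on the cold side.
σ(T₁⁴−T_s⁴)/D₁ = σ(T_s⁴−T₂⁴)/D₂, with D₁ = 1/ε₁+1/ε_s−1 = 4.828, D₂ = 1/ε_s+1/ε₂−1 = 4.625.
Solve for T_s⁴: T_s⁴ = (D₂·T₁⁴ + D₁·T₂⁴)/(D₁+D₂) = 2.557×10¹¹ K⁴.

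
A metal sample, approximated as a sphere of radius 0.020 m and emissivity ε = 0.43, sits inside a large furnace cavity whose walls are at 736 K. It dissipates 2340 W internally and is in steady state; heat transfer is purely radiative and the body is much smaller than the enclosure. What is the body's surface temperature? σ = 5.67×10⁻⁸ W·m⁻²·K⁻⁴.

For a small grey body in a large enclosure, net radiated power = εσA(T⁴ − T_w⁴).
Steady state: P = εσA(T⁴ − T_w⁴) with A = 4πr² = 0.005027 m².
T⁴ = P/(εσA) + T_w⁴ = 2340/(0.43·5.67×10⁻⁸·0.005027) + (736)⁴
    = 1.909×10¹³ + 2.934×10¹¹ = 1.939×10¹³ K⁴.

T ≈ 2100 K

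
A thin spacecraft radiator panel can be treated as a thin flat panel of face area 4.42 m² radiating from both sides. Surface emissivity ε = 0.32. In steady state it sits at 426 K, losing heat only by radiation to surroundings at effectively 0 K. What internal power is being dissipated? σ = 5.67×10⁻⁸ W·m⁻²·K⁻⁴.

P ≈ 5280 W

Steady state: P = εσA T⁴.
A = 2·4.42 = 8.840 m²; T⁴ = (426)⁴ = 3.293×10¹⁰ K⁴.
P = 0.32 × 5.67×10⁻⁸ × 8.840 × 3.293×10¹⁰.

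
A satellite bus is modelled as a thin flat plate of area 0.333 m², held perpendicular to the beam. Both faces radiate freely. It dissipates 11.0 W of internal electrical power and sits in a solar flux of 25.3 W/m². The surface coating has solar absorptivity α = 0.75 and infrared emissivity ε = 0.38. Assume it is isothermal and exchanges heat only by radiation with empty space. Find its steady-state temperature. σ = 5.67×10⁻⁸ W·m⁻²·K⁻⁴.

At steady state, absorbed solar power + internal power = radiated power.
Absorbed: α·S·A_cross = 0.75·25.3·0.3330 = 6.319 W (cross-section A).
Total input = 6.319 + 11.0 = 17.32 W.
Radiated: εσ·A_surf·T⁴ with A_surf = 2A = 0.6660 m².
T⁴ = 17.32/(0.38·5.67×10⁻⁸·0.6660) = 1.207×10⁹ K⁴.

T ≈ 186 K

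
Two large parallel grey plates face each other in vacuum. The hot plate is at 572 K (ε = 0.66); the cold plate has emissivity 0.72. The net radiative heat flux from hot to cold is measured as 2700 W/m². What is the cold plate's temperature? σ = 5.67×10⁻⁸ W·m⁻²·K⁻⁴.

T₂ ≈ 358 K

q = σ(T₁⁴ − T₂⁴)/(1/ε₁ + 1/ε₂ − 1); denominator = 1.904.
T₂⁴ = T₁⁴ − q·(1/ε₁+1/ε₂−1)/σ = 1.070×10¹¹ − 2700·1.904/5.67×10⁻⁸
    = 1.638×10¹⁰ K⁴.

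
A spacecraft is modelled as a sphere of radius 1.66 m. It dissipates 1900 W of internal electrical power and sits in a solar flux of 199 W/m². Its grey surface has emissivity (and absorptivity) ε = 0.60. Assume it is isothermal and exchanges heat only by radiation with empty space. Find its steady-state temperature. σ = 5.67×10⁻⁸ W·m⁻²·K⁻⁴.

At steady state, absorbed solar power + internal power = radiated power.
Absorbed: α·S·A_cross = 0.60·199·8.657 = 1034 W (cross-section πr²).
Total input = 1034 + 1900 = 2934 W.
Radiated: εσ·A_surf·T⁴ with A_surf = 4πr² = 34.63 m².
T⁴ = 2934/(0.60·5.67×10⁻⁸·34.63) = 2.490×10⁹ K⁴.

T ≈ 223 K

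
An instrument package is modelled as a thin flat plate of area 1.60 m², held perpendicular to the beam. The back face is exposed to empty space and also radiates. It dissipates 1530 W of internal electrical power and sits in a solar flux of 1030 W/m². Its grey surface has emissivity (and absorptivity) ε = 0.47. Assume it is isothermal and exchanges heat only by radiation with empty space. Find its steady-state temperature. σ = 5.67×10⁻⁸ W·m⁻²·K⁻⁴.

At steady state, absorbed solar power + internal power = radiated power.
Absorbed: α·S·A_cross = 0.47·1030·1.600 = 774.6 W (cross-section A).
Total input = 774.6 + 1530 = 2305 W.
Radiated: εσ·A_surf·T⁴ with A_surf = 2A = 3.200 m².
T⁴ = 2305/(0.47·5.67×10⁻⁸·3.200) = 2.702×10¹⁰ K⁴.

T ≈ 405 K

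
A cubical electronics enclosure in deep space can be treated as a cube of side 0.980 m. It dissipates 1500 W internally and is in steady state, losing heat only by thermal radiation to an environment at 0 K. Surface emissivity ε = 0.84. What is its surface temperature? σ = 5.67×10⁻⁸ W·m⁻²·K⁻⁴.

T ≈ 272 K

Steady state: internal power = radiated power, P = εσA T⁴.
Radiating area A = 6L² = 5.762 m².
T⁴ = P/(εσA) = 1500/(0.84·5.67×10⁻⁸·5.762) = 5.465×10⁹ K⁴.
T = (5.465×10⁹)^(1/4).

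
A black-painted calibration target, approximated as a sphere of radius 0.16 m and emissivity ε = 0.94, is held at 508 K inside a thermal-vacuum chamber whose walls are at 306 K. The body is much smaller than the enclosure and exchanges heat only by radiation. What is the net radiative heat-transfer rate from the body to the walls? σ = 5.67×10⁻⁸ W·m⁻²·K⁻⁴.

P_net ≈ 992 W

For a small grey body in a large enclosure: P_net = εσA(T_body⁴ − T_wall⁴).
A = 4πr² = 0.3217 m²; T_body⁴ − T_wall⁴ = 6.660×10¹⁰ − 8.768×10⁹ = 5.783×10¹⁰ K⁴.
|P_net| = 0.94·5.67×10⁻⁸·0.3217·5.783×10¹⁰.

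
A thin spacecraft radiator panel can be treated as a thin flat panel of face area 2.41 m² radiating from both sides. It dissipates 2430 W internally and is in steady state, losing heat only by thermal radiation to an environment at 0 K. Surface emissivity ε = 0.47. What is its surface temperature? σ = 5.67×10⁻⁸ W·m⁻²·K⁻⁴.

T ≈ 371 K

Steady state: internal power = radiated power, P = εσA T⁴.
Radiating area A = 2·2.41 = 4.820 m².
T⁴ = P/(εσA) = 2430/(0.47·5.67×10⁻⁸·4.820) = 1.892×10¹⁰ K⁴.
T = (1.892×10¹⁰)^(1/4).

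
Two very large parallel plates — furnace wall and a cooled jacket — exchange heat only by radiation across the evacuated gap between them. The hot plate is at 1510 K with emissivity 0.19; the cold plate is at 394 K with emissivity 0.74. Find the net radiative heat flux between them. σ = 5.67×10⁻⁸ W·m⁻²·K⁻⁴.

For two infinite grey parallel plates, q = σ(T₁⁴ − T₂⁴)/(1/ε₁ + 1/ε₂ − 1).
T₁⁴ − T₂⁴ = 5.199×10¹² − 2.410×10¹⁰ = 5.175×10¹² K⁴.
1/ε₁ + 1/ε₂ − 1 = 5.263 + 1.351 − 1 = 5.615.
q = 5.67×10⁻⁸ × 5.175×10¹² / 5.615.

q ≈ 52300 W/m²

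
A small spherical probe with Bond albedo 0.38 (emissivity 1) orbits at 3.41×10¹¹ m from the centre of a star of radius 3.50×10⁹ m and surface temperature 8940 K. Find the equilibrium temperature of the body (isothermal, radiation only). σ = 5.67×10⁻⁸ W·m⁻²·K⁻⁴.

The star's surface emits σT_*⁴; at distance d the flux is S = σT_*⁴(R_*/d)².
S = 5.67×10⁻⁸·(8940)⁴·(3.50×10⁹/3.41×10¹¹)² = 38160 W/m².
For an isothermal sphere T⁴ = (1−a)S/(4σ) = 1.043×10¹¹ K⁴.

T ≈ 568 K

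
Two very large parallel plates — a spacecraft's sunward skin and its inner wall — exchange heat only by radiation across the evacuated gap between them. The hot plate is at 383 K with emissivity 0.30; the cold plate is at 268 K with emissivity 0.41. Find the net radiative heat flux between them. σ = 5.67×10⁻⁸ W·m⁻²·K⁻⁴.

For two infinite grey parallel plates, q = σ(T₁⁴ − T₂⁴)/(1/ε₁ + 1/ε₂ − 1).
T₁⁴ − T₂⁴ = 2.152×10¹⁰ − 5.159×10⁹ = 1.636×10¹⁰ K⁴.
1/ε₁ + 1/ε₂ − 1 = 3.333 + 2.439 − 1 = 4.772.
q = 5.67×10⁻⁸ × 1.636×10¹⁰ / 4.772.

q ≈ 194 W/m²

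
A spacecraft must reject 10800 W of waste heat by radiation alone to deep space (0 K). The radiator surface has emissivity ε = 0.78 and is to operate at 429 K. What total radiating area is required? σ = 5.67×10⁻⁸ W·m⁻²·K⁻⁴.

A ≈ 7.21 m²

P = εσA T⁴ ⇒ A = P/(εσT⁴).
T⁴ = 3.387×10¹⁰ K⁴.
A = 10800/(0.78 × 5.67×10⁻⁸ × 3.387×10¹⁰).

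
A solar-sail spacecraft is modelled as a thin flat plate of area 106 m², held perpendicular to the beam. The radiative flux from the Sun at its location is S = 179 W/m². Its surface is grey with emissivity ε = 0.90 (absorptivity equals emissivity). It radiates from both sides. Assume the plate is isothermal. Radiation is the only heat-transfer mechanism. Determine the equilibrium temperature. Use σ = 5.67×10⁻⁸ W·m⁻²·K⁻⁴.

At equilibrium, absorbed power = emitted power.
Absorbing cross-section = A = 106.0 m²; emitting surface = 2A = 212.0 m² (ratio 2).
εS·A_cross = εσ·A_surf·T⁴  ⇒  T⁴ = S/(2σ)   (ε cancels).
T⁴ = 179/(2·5.67×10⁻⁸) = 1.578×10⁹ K⁴.
T = (1.578×10⁹)^(1/4).

T ≈ 199 K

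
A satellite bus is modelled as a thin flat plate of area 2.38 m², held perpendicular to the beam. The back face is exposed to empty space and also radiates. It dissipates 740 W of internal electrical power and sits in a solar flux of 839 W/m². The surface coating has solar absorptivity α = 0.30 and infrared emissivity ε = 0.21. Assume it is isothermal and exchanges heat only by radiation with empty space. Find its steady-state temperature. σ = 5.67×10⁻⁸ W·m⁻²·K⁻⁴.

T ≈ 392 K

At steady state, absorbed solar power + internal power = radiated power.
Absorbed: α·S·A_cross = 0.30·839·2.380 = 599.0 W (cross-section A).
Total input = 599.0 + 740 = 1339 W.
Radiated: εσ·A_surf·T⁴ with A_surf = 2A = 4.760 m².
T⁴ = 1339/(0.21·5.67×10⁻⁸·4.760) = 2.363×10¹⁰ K⁴.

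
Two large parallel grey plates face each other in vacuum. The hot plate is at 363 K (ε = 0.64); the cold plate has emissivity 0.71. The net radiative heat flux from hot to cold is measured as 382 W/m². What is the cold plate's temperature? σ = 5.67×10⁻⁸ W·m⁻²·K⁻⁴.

T₂ ≈ 253 K

q = σ(T₁⁴ − T₂⁴)/(1/ε₁ + 1/ε₂ − 1); denominator = 1.971.
T₂⁴ = T₁⁴ − q·(1/ε₁+1/ε₂−1)/σ = 1.736×10¹⁰ − 382·1.971/5.67×10⁻⁸
    = 4.084×10⁹ K⁴.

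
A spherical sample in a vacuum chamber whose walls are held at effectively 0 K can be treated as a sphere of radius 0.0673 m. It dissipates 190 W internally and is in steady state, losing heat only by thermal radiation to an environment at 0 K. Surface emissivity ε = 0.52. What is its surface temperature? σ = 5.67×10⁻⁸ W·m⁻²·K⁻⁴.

T ≈ 580 K

Steady state: internal power = radiated power, P = εσA T⁴.
Radiating area A = 4πr² = 0.05692 m².
T⁴ = P/(εσA) = 190/(0.52·5.67×10⁻⁸·0.05692) = 1.132×10¹¹ K⁴.
T = (1.132×10¹¹)^(1/4).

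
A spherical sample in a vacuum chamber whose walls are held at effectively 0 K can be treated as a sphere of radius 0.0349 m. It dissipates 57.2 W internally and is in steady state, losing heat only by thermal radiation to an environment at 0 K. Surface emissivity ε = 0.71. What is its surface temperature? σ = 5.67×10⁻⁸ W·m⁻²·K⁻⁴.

T ≈ 552 K

Steady state: internal power = radiated power, P = εσA T⁴.
Radiating area A = 4πr² = 0.01531 m².
T⁴ = P/(εσA) = 57.2/(0.71·5.67×10⁻⁸·0.01531) = 9.283×10¹⁰ K⁴.
T = (9.283×10¹⁰)^(1/4).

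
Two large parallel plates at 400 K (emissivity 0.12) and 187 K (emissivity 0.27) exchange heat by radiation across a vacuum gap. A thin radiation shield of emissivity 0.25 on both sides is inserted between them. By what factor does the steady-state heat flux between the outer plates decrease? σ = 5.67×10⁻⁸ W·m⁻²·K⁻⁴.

Without shield: q₀ = σΔ(T⁴)/(1/ε₁+1/ε₂−1) with denominator 11.04.
With shield the two gaps are in series; the resistances add: (1/ε₁+1/ε_s−1)+(1/ε_s+1/ε₂−1) = 11.33+6.704 = 18.04.
Heat-flux ratio q₀/q = 18.04/11.04.

factor ≈ 1.63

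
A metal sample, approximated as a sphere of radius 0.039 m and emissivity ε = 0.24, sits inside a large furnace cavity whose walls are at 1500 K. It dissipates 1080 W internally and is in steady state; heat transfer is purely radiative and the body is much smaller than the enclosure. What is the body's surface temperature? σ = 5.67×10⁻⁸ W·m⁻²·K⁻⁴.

For a small grey body in a large enclosure, net radiated power = εσA(T⁴ − T_w⁴).
Steady state: P = εσA(T⁴ − T_w⁴) with A = 4πr² = 0.01911 m².
T⁴ = P/(εσA) + T_w⁴ = 1080/(0.24·5.67×10⁻⁸·0.01911) + (1500)⁴
    = 4.152×10¹² + 5.062×10¹² = 9.215×10¹² K⁴.

T ≈ 1740 K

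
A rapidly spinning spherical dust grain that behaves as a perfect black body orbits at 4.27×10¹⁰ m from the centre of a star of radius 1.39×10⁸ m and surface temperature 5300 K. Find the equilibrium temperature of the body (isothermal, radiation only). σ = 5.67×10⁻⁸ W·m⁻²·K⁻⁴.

The star's surface emits σT_*⁴; at distance d the flux is S = σT_*⁴(R_*/d)².
S = 5.67×10⁻⁸·(5300)⁴·(1.39×10⁸/4.27×10¹⁰)² = 474.1 W/m².
For an isothermal sphere T⁴ = (1−a)S/(4σ) = 2.090×10⁹ K⁴.

T ≈ 214 K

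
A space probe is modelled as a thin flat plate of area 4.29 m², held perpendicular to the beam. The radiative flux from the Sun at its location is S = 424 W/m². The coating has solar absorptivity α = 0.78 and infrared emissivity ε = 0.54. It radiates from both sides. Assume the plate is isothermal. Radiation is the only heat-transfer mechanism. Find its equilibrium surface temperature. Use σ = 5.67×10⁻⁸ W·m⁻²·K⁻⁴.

T ≈ 271 K

At equilibrium, absorbed power = emitted power.
Absorbing cross-section = A = 4.290 m²; emitting surface = 2A = 8.580 m² (ratio 2).
αS·A_cross = εσ·A_surf·T⁴  ⇒  T⁴ = αS/(ε·2σ).
T⁴ = 0.780·424/(0.54·2·5.67×10⁻⁸) = 5.401×10⁹ K⁴.
T = (5.401×10⁹)^(1/4).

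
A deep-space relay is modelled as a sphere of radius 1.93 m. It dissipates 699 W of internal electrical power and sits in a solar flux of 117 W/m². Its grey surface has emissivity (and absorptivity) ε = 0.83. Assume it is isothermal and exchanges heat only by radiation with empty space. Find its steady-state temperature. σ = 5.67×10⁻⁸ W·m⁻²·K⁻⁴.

At steady state, absorbed solar power + internal power = radiated power.
Absorbed: α·S·A_cross = 0.83·117·11.70 = 1136 W (cross-section πr²).
Total input = 1136 + 699 = 1835 W.
Radiated: εσ·A_surf·T⁴ with A_surf = 4πr² = 46.81 m².
T⁴ = 1835/(0.83·5.67×10⁻⁸·46.81) = 8.332×10⁸ K⁴.

T ≈ 170 K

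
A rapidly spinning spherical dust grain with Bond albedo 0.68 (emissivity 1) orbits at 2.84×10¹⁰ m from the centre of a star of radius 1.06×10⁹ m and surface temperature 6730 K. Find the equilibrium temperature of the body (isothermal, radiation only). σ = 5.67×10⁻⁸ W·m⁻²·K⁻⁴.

The star's surface emits σT_*⁴; at distance d the flux is S = σT_*⁴(R_*/d)².
S = 5.67×10⁻⁸·(6730)⁴·(1.06×10⁹/2.84×10¹⁰)² = 1.620×10⁵ W/m².
For an isothermal sphere T⁴ = (1−a)S/(4σ) = 2.286×10¹¹ K⁴.

T ≈ 691 K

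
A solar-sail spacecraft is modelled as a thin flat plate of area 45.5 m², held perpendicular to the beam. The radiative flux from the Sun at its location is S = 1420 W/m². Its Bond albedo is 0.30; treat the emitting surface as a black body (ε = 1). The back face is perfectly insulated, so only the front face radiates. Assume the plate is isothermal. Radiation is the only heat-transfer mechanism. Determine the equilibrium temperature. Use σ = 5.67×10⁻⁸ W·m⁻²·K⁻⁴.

At equilibrium, absorbed power = emitted power.
Absorbing cross-section = A = 45.50 m²; emitting surface = A = 45.50 m² (ratio 1).
(1−a)S·A_cross = εσ·A_surf·T⁴  ⇒  T⁴ = (1−a)S/(1σ).
T⁴ = 0.700·1420/(1·5.67×10⁻⁸) = 1.753×10¹⁰ K⁴.
T = (1.753×10¹⁰)^(1/4).

T ≈ 364 K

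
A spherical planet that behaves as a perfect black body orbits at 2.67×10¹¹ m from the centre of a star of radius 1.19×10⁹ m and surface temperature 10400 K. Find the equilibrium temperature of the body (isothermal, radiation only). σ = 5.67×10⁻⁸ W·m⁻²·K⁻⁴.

The star's surface emits σT_*⁴; at distance d the flux is S = σT_*⁴(R_*/d)².
S = 5.67×10⁻⁸·(10400)⁴·(1.19×10⁹/2.67×10¹¹)² = 13180 W/m².
For an isothermal sphere T⁴ = (1−a)S/(4σ) = 5.810×10¹⁰ K⁴.

T ≈ 491 K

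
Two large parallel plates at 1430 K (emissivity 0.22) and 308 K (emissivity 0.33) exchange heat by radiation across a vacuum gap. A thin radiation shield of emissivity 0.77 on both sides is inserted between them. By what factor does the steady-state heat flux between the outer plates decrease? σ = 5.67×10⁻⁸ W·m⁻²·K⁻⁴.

factor ≈ 1.24

Without shield: q₀ = σΔ(T⁴)/(1/ε₁+1/ε₂−1) with denominator 6.576.
With shield the two gaps are in series; the resistances add: (1/ε₁+1/ε_s−1)+(1/ε_s+1/ε₂−1) = 4.844+3.329 = 8.173.
Heat-flux ratio q₀/q = 8.173/6.576.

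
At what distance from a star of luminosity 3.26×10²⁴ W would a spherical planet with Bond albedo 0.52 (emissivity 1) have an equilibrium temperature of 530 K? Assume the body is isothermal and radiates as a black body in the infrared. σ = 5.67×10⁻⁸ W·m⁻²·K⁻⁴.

For an isothermal black-emitting sphere, (1−a)S·πr² = σ·4πr²·T⁴ ⇒ S = 4σT⁴/(1−a).
S = 4·5.67×10⁻⁸·(530)⁴/0.480 = 37280 W/m².
Flux falls as S = L/(4πd²), so d = √(L/(4πS)) = √(3.26×10²⁴/(4π·37280)).

d ≈ 2.64×10⁹ m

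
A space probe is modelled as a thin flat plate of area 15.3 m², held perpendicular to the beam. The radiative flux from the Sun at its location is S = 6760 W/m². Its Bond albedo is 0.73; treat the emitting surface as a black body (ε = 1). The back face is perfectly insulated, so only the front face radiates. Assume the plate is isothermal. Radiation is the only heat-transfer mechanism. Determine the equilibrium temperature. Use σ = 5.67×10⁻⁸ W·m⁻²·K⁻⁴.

T ≈ 424 K

At equilibrium, absorbed power = emitted power.
Absorbing cross-section = A = 15.30 m²; emitting surface = A = 15.30 m² (ratio 1).
(1−a)S·A_cross = εσ·A_surf·T⁴  ⇒  T⁴ = (1−a)S/(1σ).
T⁴ = 0.270·6760/(1·5.67×10⁻⁸) = 3.219×10¹⁰ K⁴.
T = (3.219×10¹⁰)^(1/4).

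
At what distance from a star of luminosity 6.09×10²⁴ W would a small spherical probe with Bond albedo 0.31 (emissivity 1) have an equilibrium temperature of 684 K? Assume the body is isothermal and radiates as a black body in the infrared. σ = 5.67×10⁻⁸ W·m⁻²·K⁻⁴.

For an isothermal black-emitting sphere, (1−a)S·πr² = σ·4πr²·T⁴ ⇒ S = 4σT⁴/(1−a).
S = 4·5.67×10⁻⁸·(684)⁴/0.690 = 71950 W/m².
Flux falls as S = L/(4πd²), so d = √(L/(4πS)) = √(6.09×10²⁴/(4π·71950)).

d ≈ 2.60×10⁹ m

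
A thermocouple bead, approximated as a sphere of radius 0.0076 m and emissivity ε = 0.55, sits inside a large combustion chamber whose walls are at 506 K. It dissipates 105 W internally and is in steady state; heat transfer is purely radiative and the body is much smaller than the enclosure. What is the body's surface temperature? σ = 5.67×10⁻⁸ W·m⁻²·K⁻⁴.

T ≈ 1470 K

For a small grey body in a large enclosure, net radiated power = εσA(T⁴ − T_w⁴).
Steady state: P = εσA(T⁴ − T_w⁴) with A = 4πr² = 7.258×10⁻⁴ m².
T⁴ = P/(εσA) + T_w⁴ = 105/(0.55·5.67×10⁻⁸·7.258×10⁻⁴) + (506)⁴
    = 4.639×10¹² + 6.555×10¹⁰ = 4.704×10¹² K⁴.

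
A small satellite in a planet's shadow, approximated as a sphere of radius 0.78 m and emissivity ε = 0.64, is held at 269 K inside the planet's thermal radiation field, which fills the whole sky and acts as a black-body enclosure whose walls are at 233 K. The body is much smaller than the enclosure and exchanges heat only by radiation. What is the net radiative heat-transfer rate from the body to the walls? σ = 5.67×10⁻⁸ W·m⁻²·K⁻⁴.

P_net ≈ 635 W

For a small grey body in a large enclosure: P_net = εσA(T_body⁴ − T_wall⁴).
A = 4πr² = 7.645 m²; T_body⁴ − T_wall⁴ = 5.236×10⁹ − 2.947×10⁹ = 2.289×10⁹ K⁴.
|P_net| = 0.64·5.67×10⁻⁸·7.645·2.289×10⁹.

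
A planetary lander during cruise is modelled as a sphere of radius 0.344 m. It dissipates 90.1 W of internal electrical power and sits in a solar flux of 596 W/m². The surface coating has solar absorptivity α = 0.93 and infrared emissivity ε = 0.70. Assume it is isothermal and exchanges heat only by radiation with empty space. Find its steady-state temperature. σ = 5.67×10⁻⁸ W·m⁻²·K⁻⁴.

T ≈ 266 K

At steady state, absorbed solar power + internal power = radiated power.
Absorbed: α·S·A_cross = 0.93·596·0.3718 = 206.1 W (cross-section πr²).
Total input = 206.1 + 90.1 = 296.2 W.
Radiated: εσ·A_surf·T⁴ with A_surf = 4πr² = 1.487 m².
T⁴ = 296.2/(0.70·5.67×10⁻⁸·1.487) = 5.018×10⁹ K⁴.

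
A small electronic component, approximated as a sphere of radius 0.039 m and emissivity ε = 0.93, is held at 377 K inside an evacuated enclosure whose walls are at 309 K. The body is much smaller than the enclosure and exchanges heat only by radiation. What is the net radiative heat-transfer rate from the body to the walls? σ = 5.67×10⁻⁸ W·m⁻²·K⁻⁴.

P_net ≈ 11.2 W

For a small grey body in a large enclosure: P_net = εσA(T_body⁴ − T_wall⁴).
A = 4πr² = 0.01911 m²; T_body⁴ − T_wall⁴ = 2.020×10¹⁰ − 9.117×10⁹ = 1.108×10¹⁰ K⁴.
|P_net| = 0.93·5.67×10⁻⁸·0.01911·1.108×10¹⁰.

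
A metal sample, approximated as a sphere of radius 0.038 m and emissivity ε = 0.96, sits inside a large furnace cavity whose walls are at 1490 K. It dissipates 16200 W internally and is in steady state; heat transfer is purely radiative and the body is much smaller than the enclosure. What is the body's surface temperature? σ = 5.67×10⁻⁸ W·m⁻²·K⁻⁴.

T ≈ 2150 K

For a small grey body in a large enclosure, net radiated power = εσA(T⁴ − T_w⁴).
Steady state: P = εσA(T⁴ − T_w⁴) with A = 4πr² = 0.01815 m².
T⁴ = P/(εσA) + T_w⁴ = 16200/(0.96·5.67×10⁻⁸·0.01815) + (1490)⁴
    = 1.640×10¹³ + 4.929×10¹² = 2.133×10¹³ K⁴.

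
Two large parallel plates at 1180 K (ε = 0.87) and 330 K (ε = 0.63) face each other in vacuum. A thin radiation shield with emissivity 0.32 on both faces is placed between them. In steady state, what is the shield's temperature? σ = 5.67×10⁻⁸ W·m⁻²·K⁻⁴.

T_s ≈ 1010 K

In steady state the net flux on the hot side equals that on the cold side.
σ(T₁⁴−T_s⁴)/D₁ = σ(T_s⁴−T₂⁴)/D₂, with D₁ = 1/ε₁+1/ε_s−1 = 3.274, D₂ = 1/ε_s+1/ε₂−1 = 3.712.
Solve for T_s⁴: T_s⁴ = (D₂·T₁⁴ + D₁·T₂⁴)/(D₁+D₂) = 1.036×10¹² K⁴.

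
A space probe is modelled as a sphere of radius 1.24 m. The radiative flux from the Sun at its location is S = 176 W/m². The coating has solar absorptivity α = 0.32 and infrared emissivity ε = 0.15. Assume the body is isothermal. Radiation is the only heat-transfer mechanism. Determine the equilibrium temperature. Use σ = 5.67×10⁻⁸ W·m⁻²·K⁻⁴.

T ≈ 202 K

At equilibrium, absorbed power = emitted power.
Absorbing cross-section = πr² = 4.831 m²; emitting surface = 4πr² = 19.32 m² (ratio 4).
αS·A_cross = εσ·A_surf·T⁴  ⇒  T⁴ = αS/(ε·4σ).
T⁴ = 0.320·176/(0.15·4·5.67×10⁻⁸) = 1.655×10⁹ K⁴.
T = (1.655×10⁹)^(1/4).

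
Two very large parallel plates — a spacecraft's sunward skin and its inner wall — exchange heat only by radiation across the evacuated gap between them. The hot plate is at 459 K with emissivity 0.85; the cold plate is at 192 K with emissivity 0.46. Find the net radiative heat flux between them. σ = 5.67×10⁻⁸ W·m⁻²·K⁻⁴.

For two infinite grey parallel plates, q = σ(T₁⁴ − T₂⁴)/(1/ε₁ + 1/ε₂ − 1).
T₁⁴ − T₂⁴ = 4.439×10¹⁰ − 1.359×10⁹ = 4.303×10¹⁰ K⁴.
1/ε₁ + 1/ε₂ − 1 = 1.176 + 2.174 − 1 = 2.350.
q = 5.67×10⁻⁸ × 4.303×10¹⁰ / 2.350.

q ≈ 1040 W/m²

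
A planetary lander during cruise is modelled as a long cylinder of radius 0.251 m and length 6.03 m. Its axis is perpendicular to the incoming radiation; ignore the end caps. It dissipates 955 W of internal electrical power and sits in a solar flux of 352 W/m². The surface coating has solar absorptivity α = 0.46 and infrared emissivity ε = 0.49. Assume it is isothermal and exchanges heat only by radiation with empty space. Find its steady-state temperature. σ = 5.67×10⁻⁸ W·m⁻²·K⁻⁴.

T ≈ 272 K

At steady state, absorbed solar power + internal power = radiated power.
Absorbed: α·S·A_cross = 0.46·352·3.027 = 490.1 W (cross-section 2rL).
Total input = 490.1 + 955 = 1445 W.
Radiated: εσ·A_surf·T⁴ with A_surf = 2πrL = 9.510 m².
T⁴ = 1445/(0.49·5.67×10⁻⁸·9.510) = 5.470×10⁹ K⁴.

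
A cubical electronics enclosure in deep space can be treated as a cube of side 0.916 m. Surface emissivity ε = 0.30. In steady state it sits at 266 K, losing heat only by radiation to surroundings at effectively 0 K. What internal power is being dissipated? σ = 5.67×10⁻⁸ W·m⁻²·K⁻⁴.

P ≈ 429 W

Steady state: P = εσA T⁴.
A = 6L² = 5.034 m²; T⁴ = (266)⁴ = 5.006×10⁹ K⁴.
P = 0.30 × 5.67×10⁻⁸ × 5.034 × 5.006×10⁹.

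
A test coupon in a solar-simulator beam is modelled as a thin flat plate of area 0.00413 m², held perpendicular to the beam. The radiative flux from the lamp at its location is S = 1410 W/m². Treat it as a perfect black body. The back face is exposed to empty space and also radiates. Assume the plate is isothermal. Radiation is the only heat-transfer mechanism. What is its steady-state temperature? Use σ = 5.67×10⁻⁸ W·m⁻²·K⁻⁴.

At equilibrium, absorbed power = emitted power.
Absorbing cross-section = A = 0.004130 m²; emitting surface = 2A = 0.008260 m² (ratio 2).
S·A_cross = εσ·A_surf·T⁴  ⇒  T⁴ = S/(2σ).
T⁴ = 1.00·1410/(2·5.67×10⁻⁸) = 1.243×10¹⁰ K⁴.
T = (1.243×10¹⁰)^(1/4).

T ≈ 334 K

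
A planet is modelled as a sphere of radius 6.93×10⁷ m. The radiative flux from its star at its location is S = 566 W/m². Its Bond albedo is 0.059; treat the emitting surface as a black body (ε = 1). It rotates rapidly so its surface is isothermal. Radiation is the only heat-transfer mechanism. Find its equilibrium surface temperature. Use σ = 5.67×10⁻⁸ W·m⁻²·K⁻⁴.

T ≈ 220 K

At equilibrium, absorbed power = emitted power.
Absorbing cross-section = πr² = 1.509×10¹⁶ m²; emitting surface = 4πr² = 6.035×10¹⁶ m² (ratio 4).
(1−a)S·A_cross = εσ·A_surf·T⁴  ⇒  T⁴ = (1−a)S/(4σ).
T⁴ = 0.941·566/(4·5.67×10⁻⁸) = 2.348×10⁹ K⁴.
T = (2.348×10⁹)^(1/4).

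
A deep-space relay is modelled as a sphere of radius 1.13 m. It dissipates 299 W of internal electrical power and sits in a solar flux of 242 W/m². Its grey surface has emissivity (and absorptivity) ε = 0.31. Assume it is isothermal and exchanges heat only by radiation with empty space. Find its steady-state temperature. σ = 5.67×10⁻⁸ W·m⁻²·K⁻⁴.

T ≈ 215 K

At steady state, absorbed solar power + internal power = radiated power.
Absorbed: α·S·A_cross = 0.31·242·4.011 = 300.9 W (cross-section πr²).
Total input = 300.9 + 299 = 599.9 W.
Radiated: εσ·A_surf·T⁴ with A_surf = 4πr² = 16.05 m².
T⁴ = 599.9/(0.31·5.67×10⁻⁸·16.05) = 2.127×10⁹ K⁴.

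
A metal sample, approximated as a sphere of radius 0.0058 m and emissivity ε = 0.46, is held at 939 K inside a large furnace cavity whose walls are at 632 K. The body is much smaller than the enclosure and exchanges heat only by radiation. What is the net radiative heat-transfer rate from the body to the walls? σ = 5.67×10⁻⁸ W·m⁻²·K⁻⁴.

For a small grey body in a large enclosure: P_net = εσA(T_body⁴ − T_wall⁴).
A = 4πr² = 4.227×10⁻⁴ m²; T_body⁴ − T_wall⁴ = 7.774×10¹¹ − 1.595×10¹¹ = 6.179×10¹¹ K⁴.
|P_net| = 0.46·5.67×10⁻⁸·4.227×10⁻⁴·6.179×10¹¹.

P_net ≈ 6.81 W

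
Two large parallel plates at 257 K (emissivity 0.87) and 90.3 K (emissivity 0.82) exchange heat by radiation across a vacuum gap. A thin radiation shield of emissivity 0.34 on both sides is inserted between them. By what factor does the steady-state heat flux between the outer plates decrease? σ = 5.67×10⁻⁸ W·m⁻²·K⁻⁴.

factor ≈ 4.57

Without shield: q₀ = σΔ(T⁴)/(1/ε₁+1/ε₂−1) with denominator 1.369.
With shield the two gaps are in series; the resistances add: (1/ε₁+1/ε_s−1)+(1/ε_s+1/ε₂−1) = 3.091+3.161 = 6.251.
Heat-flux ratio q₀/q = 6.251/1.369.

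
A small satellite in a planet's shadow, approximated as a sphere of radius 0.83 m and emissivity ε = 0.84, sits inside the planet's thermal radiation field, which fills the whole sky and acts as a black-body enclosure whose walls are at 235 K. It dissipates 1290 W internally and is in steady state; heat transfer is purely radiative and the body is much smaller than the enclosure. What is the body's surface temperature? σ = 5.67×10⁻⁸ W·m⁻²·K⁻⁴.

For a small grey body in a large enclosure, net radiated power = εσA(T⁴ − T_w⁴).
Steady state: P = εσA(T⁴ − T_w⁴) with A = 4πr² = 8.657 m².
T⁴ = P/(εσA) + T_w⁴ = 1290/(0.84·5.67×10⁻⁸·8.657) + (235)⁴
    = 3.129×10⁹ + 3.050×10⁹ = 6.178×10⁹ K⁴.

T ≈ 280 K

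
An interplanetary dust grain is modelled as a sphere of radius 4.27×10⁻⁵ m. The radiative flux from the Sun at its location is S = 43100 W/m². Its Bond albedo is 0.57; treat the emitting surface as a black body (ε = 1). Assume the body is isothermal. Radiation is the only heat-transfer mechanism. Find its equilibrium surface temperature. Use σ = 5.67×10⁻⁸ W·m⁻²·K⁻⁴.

At equilibrium, absorbed power = emitted power.
Absorbing cross-section = πr² = 5.728×10⁻⁹ m²; emitting surface = 4πr² = 2.291×10⁻⁸ m² (ratio 4).
(1−a)S·A_cross = εσ·A_surf·T⁴  ⇒  T⁴ = (1−a)S/(4σ).
T⁴ = 0.430·43100/(4·5.67×10⁻⁸) = 8.172×10¹⁰ K⁴.
T = (8.172×10¹⁰)^(1/4).

T ≈ 535 K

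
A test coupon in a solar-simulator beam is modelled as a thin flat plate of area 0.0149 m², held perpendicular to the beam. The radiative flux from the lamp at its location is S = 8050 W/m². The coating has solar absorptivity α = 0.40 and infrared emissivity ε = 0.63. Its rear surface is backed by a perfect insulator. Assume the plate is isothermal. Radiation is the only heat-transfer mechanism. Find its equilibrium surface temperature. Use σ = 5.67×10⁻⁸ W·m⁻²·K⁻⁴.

T ≈ 548 K

At equilibrium, absorbed power = emitted power.
Absorbing cross-section = A = 0.01490 m²; emitting surface = A = 0.01490 m² (ratio 1).
αS·A_cross = εσ·A_surf·T⁴  ⇒  T⁴ = αS/(ε·1σ).
T⁴ = 0.400·8050/(0.63·1·5.67×10⁻⁸) = 9.014×10¹⁰ K⁴.
T = (9.014×10¹⁰)^(1/4).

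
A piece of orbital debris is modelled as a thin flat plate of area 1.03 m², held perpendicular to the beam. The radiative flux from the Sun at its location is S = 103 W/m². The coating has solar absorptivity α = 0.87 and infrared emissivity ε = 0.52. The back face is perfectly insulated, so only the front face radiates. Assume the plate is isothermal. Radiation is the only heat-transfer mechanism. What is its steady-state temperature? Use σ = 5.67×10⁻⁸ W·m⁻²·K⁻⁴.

At equilibrium, absorbed power = emitted power.
Absorbing cross-section = A = 1.030 m²; emitting surface = A = 1.030 m² (ratio 1).
αS·A_cross = εσ·A_surf·T⁴  ⇒  T⁴ = αS/(ε·1σ).
T⁴ = 0.870·103/(0.52·1·5.67×10⁻⁸) = 3.039×10⁹ K⁴.
T = (3.039×10⁹)^(1/4).

T ≈ 235 K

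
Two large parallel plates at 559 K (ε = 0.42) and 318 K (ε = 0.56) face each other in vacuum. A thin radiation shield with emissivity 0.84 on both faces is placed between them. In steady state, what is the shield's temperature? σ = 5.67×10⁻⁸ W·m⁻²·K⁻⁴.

In steady state the net flux on the hot side equals that on the cold side.
σ(T₁⁴−T_s⁴)/D₁ = σ(T_s⁴−T₂⁴)/D₂, with D₁ = 1/ε₁+1/ε_s−1 = 2.571, D₂ = 1/ε_s+1/ε₂−1 = 1.976.
Solve for T_s⁴: T_s⁴ = (D₂·T₁⁴ + D₁·T₂⁴)/(D₁+D₂) = 4.821×10¹⁰ K⁴.

T_s ≈ 469 K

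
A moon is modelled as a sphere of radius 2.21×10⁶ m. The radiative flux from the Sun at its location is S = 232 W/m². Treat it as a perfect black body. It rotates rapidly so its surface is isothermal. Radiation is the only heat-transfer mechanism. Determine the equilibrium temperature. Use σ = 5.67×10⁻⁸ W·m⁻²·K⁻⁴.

At equilibrium, absorbed power = emitted power.
Absorbing cross-section = πr² = 1.534×10¹³ m²; emitting surface = 4πr² = 6.138×10¹³ m² (ratio 4).
S·A_cross = εσ·A_surf·T⁴  ⇒  T⁴ = S/(4σ).
T⁴ = 1.00·232/(4·5.67×10⁻⁸) = 1.023×10⁹ K⁴.
T = (1.023×10⁹)^(1/4).

T ≈ 179 K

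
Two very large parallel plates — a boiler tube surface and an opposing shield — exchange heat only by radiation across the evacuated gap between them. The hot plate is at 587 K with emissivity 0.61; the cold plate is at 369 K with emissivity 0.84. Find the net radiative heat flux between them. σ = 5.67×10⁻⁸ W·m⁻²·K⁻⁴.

q ≈ 3100 W/m²

For two infinite grey parallel plates, q = σ(T₁⁴ − T₂⁴)/(1/ε₁ + 1/ε₂ − 1).
T₁⁴ − T₂⁴ = 1.187×10¹¹ − 1.854×10¹⁰ = 1.002×10¹¹ K⁴.
1/ε₁ + 1/ε₂ − 1 = 1.639 + 1.190 − 1 = 1.830.
q = 5.67×10⁻⁸ × 1.002×10¹¹ / 1.830.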